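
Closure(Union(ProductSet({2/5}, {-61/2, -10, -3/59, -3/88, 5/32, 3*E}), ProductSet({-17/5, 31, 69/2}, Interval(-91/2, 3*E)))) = Union(ProductSet({2/5}, {-61/2, -10, -3/59, -3/88, 5/32, 3*E}), ProductSet({-17/5, 31, 69/2}, Interval(-91/2, 3*E)))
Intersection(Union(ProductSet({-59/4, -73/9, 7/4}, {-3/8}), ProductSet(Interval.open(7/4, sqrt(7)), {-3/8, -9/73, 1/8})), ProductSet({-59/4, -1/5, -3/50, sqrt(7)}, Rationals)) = ProductSet({-59/4}, {-3/8})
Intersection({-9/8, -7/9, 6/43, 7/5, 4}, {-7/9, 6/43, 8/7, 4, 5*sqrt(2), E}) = {-7/9, 6/43, 4}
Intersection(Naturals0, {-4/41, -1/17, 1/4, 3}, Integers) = {3}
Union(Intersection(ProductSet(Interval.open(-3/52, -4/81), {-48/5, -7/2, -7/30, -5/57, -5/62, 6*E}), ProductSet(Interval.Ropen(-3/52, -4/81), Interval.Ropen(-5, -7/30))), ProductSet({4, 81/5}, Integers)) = Union(ProductSet({4, 81/5}, Integers), ProductSet(Interval.open(-3/52, -4/81), {-7/2}))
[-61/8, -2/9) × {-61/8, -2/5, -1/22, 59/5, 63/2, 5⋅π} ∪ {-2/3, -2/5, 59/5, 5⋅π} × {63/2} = ({-2/3, -2/5, 59/5, 5⋅π} × {63/2}) ∪ ([-61/8, -2/9) × {-61/8, -2/5, -1/22, 59/5, 63/2, 5⋅π})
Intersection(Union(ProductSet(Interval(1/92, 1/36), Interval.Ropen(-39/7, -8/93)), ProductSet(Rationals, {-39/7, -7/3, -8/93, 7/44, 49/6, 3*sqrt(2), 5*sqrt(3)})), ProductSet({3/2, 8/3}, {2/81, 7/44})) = ProductSet({3/2, 8/3}, {7/44})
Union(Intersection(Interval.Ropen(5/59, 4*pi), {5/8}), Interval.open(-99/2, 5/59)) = Union({5/8}, Interval.open(-99/2, 5/59))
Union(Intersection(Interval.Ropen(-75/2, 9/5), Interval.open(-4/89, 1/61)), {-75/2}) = Union({-75/2}, Interval.open(-4/89, 1/61))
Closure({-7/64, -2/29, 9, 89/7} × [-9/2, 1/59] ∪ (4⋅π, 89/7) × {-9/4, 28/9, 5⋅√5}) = ({-7/64, -2/29, 9, 89/7} × [-9/2, 1/59]) ∪ ([4⋅π, 89/7] × {-9/4, 28/9, 5⋅√5})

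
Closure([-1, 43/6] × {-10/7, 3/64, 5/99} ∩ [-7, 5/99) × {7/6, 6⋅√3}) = ∅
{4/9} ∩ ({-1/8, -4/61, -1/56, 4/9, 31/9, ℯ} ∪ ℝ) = {4/9}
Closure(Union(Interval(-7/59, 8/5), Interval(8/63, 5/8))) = Interval(-7/59, 8/5)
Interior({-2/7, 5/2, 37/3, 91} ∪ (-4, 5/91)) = (-4, 5/91)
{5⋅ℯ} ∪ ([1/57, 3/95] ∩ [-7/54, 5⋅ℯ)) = [1/57, 3/95] ∪ {5⋅ℯ}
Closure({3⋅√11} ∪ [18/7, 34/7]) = [18/7, 34/7] ∪ {3⋅√11}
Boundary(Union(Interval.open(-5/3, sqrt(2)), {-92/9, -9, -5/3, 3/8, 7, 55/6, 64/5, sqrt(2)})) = {-92/9, -9, -5/3, 7, 55/6, 64/5, sqrt(2)}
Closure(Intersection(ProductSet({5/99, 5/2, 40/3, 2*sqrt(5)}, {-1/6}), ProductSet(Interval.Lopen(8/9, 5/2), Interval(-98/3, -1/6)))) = ProductSet({5/2}, {-1/6})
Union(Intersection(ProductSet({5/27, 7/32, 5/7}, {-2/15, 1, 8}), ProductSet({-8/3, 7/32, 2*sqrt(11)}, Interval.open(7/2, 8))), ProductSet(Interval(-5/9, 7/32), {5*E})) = ProductSet(Interval(-5/9, 7/32), {5*E})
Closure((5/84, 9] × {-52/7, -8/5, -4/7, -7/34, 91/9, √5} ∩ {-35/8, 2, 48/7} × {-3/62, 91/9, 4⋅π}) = {2, 48/7} × {91/9}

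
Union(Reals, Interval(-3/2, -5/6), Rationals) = Union(Interval(-oo, oo), Rationals)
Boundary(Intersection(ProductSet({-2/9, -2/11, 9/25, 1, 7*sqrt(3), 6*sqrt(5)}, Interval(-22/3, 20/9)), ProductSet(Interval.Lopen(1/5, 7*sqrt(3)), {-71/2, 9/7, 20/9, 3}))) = ProductSet({9/25, 1, 7*sqrt(3)}, {9/7, 20/9})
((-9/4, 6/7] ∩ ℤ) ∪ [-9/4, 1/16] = [-9/4, 1/16] ∪ {-2, -1, 0}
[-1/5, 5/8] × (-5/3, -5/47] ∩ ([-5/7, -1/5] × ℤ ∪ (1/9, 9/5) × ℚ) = ({-1/5} × {-1}) ∪ ((1/9, 5/8] × (ℚ ∩ (-5/3, -5/47]))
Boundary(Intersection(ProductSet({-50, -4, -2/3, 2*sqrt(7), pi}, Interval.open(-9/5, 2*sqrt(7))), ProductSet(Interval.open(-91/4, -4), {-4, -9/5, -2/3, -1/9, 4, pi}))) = EmptySet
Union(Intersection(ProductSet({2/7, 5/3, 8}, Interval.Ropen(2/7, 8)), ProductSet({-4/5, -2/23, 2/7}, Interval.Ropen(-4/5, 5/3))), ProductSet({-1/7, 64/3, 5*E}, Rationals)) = Union(ProductSet({2/7}, Interval.Ropen(2/7, 5/3)), ProductSet({-1/7, 64/3, 5*E}, Rationals))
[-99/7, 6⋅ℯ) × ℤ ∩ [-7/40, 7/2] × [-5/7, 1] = [-7/40, 7/2] × {0, 1}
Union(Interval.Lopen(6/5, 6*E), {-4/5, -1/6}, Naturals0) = Union({-4/5, -1/6}, Interval.Lopen(6/5, 6*E), Naturals0)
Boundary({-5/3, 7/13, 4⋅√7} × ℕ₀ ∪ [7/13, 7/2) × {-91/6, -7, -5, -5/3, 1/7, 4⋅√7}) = ({-5/3, 7/13, 4⋅√7} × ℕ₀) ∪ ([7/13, 7/2] × {-91/6, -7, -5, -5/3, 1/7, 4⋅√7})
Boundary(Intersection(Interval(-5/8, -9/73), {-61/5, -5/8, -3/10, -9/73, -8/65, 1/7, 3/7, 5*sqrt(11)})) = {-5/8, -3/10, -9/73}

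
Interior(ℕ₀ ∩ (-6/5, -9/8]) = ∅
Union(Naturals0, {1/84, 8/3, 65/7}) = Union({1/84, 8/3, 65/7}, Naturals0)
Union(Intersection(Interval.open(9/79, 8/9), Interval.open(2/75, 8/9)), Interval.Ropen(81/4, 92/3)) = Union(Interval.open(9/79, 8/9), Interval.Ropen(81/4, 92/3))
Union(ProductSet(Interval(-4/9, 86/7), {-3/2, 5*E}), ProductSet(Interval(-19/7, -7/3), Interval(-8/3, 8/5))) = Union(ProductSet(Interval(-19/7, -7/3), Interval(-8/3, 8/5)), ProductSet(Interval(-4/9, 86/7), {-3/2, 5*E}))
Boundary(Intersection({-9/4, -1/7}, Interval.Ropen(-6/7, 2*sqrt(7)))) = {-1/7}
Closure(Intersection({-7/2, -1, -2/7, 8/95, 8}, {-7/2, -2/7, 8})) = {-7/2, -2/7, 8}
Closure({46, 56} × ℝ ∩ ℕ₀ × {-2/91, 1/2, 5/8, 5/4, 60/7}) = {46, 56} × {-2/91, 1/2, 5/8, 5/4, 60/7}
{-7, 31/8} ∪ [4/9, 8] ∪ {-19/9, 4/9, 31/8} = {-7, -19/9} ∪ [4/9, 8]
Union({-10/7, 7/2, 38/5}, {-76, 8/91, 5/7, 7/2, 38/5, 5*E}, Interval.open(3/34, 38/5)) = Union({-76, -10/7, 8/91, 5*E}, Interval.Lopen(3/34, 38/5))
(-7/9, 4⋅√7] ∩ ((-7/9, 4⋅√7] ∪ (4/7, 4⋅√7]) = (-7/9, 4⋅√7]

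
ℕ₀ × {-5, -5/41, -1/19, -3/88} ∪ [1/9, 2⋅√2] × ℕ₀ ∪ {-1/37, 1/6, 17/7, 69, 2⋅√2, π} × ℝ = (ℕ₀ × {-5, -5/41, -1/19, -3/88}) ∪ ([1/9, 2⋅√2] × ℕ₀) ∪ ({-1/37, 1/6, 17/7, 69, 2⋅√2, π} × ℝ)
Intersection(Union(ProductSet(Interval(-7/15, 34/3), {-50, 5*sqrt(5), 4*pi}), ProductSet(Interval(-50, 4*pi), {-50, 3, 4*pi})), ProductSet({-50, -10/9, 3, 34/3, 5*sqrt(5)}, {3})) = ProductSet({-50, -10/9, 3, 34/3, 5*sqrt(5)}, {3})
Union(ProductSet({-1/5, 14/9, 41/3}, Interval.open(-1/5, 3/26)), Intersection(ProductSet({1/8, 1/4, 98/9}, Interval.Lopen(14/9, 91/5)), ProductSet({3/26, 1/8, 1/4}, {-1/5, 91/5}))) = Union(ProductSet({1/8, 1/4}, {91/5}), ProductSet({-1/5, 14/9, 41/3}, Interval.open(-1/5, 3/26)))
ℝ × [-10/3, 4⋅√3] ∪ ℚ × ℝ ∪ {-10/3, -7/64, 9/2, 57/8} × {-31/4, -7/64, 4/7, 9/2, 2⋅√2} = (ℚ × ℝ) ∪ (ℝ × [-10/3, 4⋅√3])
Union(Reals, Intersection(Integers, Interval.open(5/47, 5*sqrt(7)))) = Union(Range(1, 14, 1), Reals)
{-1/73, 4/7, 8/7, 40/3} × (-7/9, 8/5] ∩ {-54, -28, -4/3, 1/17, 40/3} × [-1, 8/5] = {40/3} × (-7/9, 8/5]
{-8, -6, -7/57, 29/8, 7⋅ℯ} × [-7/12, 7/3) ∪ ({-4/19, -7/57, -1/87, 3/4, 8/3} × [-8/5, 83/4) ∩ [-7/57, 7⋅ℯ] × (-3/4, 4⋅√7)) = ({-8, -6, -7/57, 29/8, 7⋅ℯ} × [-7/12, 7/3)) ∪ ({-7/57, -1/87, 3/4, 8/3} × (-3/4, 4⋅√7))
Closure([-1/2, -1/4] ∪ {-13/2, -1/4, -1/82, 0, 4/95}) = {-13/2, -1/82, 0, 4/95} ∪ [-1/2, -1/4]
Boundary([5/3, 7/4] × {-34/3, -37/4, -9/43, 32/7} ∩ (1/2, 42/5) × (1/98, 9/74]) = ∅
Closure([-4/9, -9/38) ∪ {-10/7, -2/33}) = {-10/7, -2/33} ∪ [-4/9, -9/38]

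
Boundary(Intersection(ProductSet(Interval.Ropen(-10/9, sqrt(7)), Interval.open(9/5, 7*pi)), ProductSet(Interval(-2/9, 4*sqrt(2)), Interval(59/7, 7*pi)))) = Union(ProductSet({-2/9, sqrt(7)}, Interval(59/7, 7*pi)), ProductSet(Interval(-2/9, sqrt(7)), {59/7, 7*pi}))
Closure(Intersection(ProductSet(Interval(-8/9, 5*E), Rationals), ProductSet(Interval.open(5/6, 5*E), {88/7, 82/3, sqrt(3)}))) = ProductSet(Interval(5/6, 5*E), {88/7, 82/3})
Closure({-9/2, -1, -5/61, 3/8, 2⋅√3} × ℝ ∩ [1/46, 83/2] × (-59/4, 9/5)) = {3/8, 2⋅√3} × [-59/4, 9/5]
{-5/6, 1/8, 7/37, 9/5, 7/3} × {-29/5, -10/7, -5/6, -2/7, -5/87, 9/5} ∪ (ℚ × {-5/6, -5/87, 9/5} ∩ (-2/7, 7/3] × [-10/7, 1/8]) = ((ℚ ∩ (-2/7, 7/3]) × {-5/6, -5/87}) ∪ ({-5/6, 1/8, 7/37, 9/5, 7/3} × {-29/5, -10/7, -5/6, -2/7, -5/87, 9/5})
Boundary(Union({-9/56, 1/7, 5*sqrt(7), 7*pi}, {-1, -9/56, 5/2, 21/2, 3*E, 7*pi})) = {-1, -9/56, 1/7, 5/2, 21/2, 5*sqrt(7), 3*E, 7*pi}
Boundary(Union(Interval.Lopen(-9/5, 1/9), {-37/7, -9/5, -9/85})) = {-37/7, -9/5, 1/9}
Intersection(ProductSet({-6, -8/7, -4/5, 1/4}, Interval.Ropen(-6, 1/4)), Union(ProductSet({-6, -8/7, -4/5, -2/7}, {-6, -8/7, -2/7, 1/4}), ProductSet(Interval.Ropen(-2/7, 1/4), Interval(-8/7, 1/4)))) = ProductSet({-6, -8/7, -4/5}, {-6, -8/7, -2/7})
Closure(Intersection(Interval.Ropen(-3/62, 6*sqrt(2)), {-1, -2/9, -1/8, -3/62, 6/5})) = {-3/62, 6/5}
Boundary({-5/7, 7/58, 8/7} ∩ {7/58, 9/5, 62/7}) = {7/58}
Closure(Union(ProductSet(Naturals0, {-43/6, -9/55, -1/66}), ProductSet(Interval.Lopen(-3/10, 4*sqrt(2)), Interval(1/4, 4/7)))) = Union(ProductSet(Interval(-3/10, 4*sqrt(2)), Interval(1/4, 4/7)), ProductSet(Naturals0, {-43/6, -9/55, -1/66}))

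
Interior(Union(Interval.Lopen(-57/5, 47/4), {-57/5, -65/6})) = Interval.open(-57/5, 47/4)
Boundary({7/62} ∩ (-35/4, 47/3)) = {7/62}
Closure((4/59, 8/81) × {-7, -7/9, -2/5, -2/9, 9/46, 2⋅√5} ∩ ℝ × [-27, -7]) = [4/59, 8/81] × {-7}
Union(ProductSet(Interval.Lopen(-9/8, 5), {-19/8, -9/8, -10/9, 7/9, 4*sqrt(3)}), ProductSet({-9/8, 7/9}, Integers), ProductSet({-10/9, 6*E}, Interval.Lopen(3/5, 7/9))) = Union(ProductSet({-9/8, 7/9}, Integers), ProductSet({-10/9, 6*E}, Interval.Lopen(3/5, 7/9)), ProductSet(Interval.Lopen(-9/8, 5), {-19/8, -9/8, -10/9, 7/9, 4*sqrt(3)}))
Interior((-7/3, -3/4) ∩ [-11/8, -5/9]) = (-11/8, -3/4)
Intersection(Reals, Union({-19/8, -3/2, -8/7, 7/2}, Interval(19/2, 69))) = Union({-19/8, -3/2, -8/7, 7/2}, Interval(19/2, 69))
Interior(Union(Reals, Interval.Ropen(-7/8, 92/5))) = Interval(-oo, oo)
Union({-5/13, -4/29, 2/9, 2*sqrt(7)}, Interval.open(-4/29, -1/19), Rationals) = Union({2*sqrt(7)}, Interval(-4/29, -1/19), Rationals)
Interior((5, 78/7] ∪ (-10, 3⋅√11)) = (-10, 78/7)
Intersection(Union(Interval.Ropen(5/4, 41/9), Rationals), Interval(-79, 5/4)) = Intersection(Interval(-79, 5/4), Rationals)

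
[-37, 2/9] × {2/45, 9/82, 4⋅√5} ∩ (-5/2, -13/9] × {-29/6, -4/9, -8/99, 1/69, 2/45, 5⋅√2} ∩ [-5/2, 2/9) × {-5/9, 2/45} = (-5/2, -13/9] × {2/45}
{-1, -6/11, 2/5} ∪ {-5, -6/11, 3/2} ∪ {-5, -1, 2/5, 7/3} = {-5, -1, -6/11, 2/5, 3/2, 7/3}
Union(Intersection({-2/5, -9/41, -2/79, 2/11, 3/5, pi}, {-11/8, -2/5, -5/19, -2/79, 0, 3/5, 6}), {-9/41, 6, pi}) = {-2/5, -9/41, -2/79, 3/5, 6, pi}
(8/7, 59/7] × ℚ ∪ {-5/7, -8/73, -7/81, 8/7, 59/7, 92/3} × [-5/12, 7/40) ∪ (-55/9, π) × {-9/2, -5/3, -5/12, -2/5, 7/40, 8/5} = ((8/7, 59/7] × ℚ) ∪ ({-5/7, -8/73, -7/81, 8/7, 59/7, 92/3} × [-5/12, 7/40)) ∪ ((-55/9, π) × {-9/2, -5/3, -5/12, -2/5, 7/40, 8/5})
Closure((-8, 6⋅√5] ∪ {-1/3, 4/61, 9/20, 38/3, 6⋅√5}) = [-8, 6⋅√5]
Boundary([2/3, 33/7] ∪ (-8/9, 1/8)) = {-8/9, 1/8, 2/3, 33/7}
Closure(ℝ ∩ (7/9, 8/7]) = [7/9, 8/7]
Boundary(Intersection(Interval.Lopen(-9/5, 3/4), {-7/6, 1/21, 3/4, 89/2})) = {-7/6, 1/21, 3/4}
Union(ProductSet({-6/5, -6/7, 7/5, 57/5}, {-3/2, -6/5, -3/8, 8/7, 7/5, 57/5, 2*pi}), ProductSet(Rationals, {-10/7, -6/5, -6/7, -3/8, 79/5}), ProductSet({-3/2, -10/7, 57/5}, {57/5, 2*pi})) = Union(ProductSet({-3/2, -10/7, 57/5}, {57/5, 2*pi}), ProductSet({-6/5, -6/7, 7/5, 57/5}, {-3/2, -6/5, -3/8, 8/7, 7/5, 57/5, 2*pi}), ProductSet(Rationals, {-10/7, -6/5, -6/7, -3/8, 79/5}))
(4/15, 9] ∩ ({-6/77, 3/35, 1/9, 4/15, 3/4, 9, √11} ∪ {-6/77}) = {3/4, 9, √11}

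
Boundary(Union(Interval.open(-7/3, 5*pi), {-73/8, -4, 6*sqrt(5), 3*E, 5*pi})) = {-73/8, -4, -7/3, 5*pi}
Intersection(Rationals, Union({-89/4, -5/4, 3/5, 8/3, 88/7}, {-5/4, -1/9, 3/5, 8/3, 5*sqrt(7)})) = {-89/4, -5/4, -1/9, 3/5, 8/3, 88/7}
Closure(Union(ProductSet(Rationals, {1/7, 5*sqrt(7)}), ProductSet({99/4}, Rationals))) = Union(ProductSet({99/4}, Reals), ProductSet(Reals, {1/7, 5*sqrt(7)}))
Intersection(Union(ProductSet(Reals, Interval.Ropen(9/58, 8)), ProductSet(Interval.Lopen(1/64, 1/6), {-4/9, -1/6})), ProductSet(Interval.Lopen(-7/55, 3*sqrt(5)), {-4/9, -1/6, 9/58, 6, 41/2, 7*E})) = Union(ProductSet(Interval.Lopen(-7/55, 3*sqrt(5)), {9/58, 6}), ProductSet(Interval.Lopen(1/64, 1/6), {-4/9, -1/6}))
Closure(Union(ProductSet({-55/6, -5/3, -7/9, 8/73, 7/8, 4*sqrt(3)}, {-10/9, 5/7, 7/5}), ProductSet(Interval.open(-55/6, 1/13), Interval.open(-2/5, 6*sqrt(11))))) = Union(ProductSet({-55/6, 1/13}, Interval(-2/5, 6*sqrt(11))), ProductSet({-55/6, -5/3, -7/9, 8/73, 7/8, 4*sqrt(3)}, {-10/9, 5/7, 7/5}), ProductSet(Interval(-55/6, 1/13), {-2/5, 6*sqrt(11)}), ProductSet(Interval.open(-55/6, 1/13), Interval.open(-2/5, 6*sqrt(11))))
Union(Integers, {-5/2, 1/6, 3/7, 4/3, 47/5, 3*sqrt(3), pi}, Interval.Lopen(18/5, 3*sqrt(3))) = Union({-5/2, 1/6, 3/7, 4/3, 47/5, pi}, Integers, Interval.Lopen(18/5, 3*sqrt(3)))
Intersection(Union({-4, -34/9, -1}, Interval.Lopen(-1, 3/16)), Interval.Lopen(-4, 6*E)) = Union({-34/9}, Interval(-1, 3/16))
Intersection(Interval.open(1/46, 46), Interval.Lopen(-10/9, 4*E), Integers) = Range(1, 11, 1)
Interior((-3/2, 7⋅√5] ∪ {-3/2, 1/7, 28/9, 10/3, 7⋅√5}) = (-3/2, 7⋅√5)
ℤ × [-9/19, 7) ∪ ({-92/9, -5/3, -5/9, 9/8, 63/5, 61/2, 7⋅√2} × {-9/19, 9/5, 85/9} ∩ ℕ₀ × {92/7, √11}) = ℤ × [-9/19, 7)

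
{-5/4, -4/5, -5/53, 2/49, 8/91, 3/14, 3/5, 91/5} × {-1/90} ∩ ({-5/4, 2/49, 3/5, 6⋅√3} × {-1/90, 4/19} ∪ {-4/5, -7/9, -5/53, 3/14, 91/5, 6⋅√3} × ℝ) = {-5/4, -4/5, -5/53, 2/49, 3/14, 3/5, 91/5} × {-1/90}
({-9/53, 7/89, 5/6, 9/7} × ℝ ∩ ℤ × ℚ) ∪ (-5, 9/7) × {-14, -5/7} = (-5, 9/7) × {-14, -5/7}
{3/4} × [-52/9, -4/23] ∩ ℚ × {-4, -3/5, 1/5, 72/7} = {3/4} × {-4, -3/5}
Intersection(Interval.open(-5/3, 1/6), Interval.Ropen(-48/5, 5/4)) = Interval.open(-5/3, 1/6)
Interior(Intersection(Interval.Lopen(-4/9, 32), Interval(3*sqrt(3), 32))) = Interval.open(3*sqrt(3), 32)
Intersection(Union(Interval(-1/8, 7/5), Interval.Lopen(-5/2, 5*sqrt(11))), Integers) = Range(-2, 17, 1)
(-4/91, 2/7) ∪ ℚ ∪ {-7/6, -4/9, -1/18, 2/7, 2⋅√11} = ℚ ∪ [-4/91, 2/7] ∪ {2⋅√11}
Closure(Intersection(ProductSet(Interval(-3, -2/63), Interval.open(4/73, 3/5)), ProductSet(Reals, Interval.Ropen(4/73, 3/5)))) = ProductSet(Interval(-3, -2/63), Interval(4/73, 3/5))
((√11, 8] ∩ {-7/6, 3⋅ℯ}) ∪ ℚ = ℚ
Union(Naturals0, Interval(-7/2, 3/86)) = Union(Interval(-7/2, 3/86), Naturals0)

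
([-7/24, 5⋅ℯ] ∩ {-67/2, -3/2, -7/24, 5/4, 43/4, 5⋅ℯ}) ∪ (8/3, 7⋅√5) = {-7/24, 5/4} ∪ (8/3, 7⋅√5)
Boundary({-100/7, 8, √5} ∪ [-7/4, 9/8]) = {-100/7, -7/4, 9/8, 8, √5}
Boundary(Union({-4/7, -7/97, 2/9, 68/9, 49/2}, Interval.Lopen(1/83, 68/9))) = {-4/7, -7/97, 1/83, 68/9, 49/2}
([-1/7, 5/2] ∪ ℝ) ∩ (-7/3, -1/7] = (-7/3, -1/7]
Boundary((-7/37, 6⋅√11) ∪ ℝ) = ∅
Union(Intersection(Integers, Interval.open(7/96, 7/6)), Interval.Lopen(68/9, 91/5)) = Union(Interval.Lopen(68/9, 91/5), Range(1, 2, 1))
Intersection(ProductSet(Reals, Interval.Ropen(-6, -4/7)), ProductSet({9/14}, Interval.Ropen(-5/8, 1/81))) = ProductSet({9/14}, Interval.Ropen(-5/8, -4/7))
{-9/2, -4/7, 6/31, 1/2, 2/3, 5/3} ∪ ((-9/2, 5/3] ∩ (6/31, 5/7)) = {-9/2, -4/7, 5/3} ∪ [6/31, 5/7)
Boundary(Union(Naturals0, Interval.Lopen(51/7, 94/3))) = Union(Complement(Naturals0, Interval.open(51/7, 94/3)), {51/7, 94/3})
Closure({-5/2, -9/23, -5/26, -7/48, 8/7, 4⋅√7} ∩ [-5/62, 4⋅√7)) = {8/7}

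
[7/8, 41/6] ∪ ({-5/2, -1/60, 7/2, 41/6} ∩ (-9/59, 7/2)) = {-1/60} ∪ [7/8, 41/6]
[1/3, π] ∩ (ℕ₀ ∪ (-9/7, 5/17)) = {1, 2, 3}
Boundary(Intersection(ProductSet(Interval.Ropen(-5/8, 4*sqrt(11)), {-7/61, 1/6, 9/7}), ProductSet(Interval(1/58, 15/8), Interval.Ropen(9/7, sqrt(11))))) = ProductSet(Interval(1/58, 15/8), {9/7})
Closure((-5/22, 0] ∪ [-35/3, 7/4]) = [-35/3, 7/4]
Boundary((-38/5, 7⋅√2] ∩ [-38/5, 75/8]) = {-38/5, 75/8}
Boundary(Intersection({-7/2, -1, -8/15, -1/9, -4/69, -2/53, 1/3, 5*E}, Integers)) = {-1}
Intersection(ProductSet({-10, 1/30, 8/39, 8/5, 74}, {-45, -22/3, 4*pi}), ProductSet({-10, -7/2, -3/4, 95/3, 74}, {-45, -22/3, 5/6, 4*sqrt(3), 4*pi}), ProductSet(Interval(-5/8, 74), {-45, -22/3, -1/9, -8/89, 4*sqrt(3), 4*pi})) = ProductSet({74}, {-45, -22/3, 4*pi})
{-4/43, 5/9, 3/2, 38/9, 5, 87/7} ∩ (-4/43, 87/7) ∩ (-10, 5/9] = {5/9}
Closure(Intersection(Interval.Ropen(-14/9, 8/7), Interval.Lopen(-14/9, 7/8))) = Interval(-14/9, 7/8)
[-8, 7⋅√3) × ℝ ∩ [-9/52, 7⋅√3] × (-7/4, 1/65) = [-9/52, 7⋅√3) × (-7/4, 1/65)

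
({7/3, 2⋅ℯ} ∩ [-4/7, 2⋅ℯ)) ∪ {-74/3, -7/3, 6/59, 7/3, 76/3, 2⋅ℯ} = {-74/3, -7/3, 6/59, 7/3, 76/3, 2⋅ℯ}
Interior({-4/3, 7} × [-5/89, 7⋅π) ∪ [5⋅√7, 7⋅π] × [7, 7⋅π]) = (5⋅√7, 7⋅π) × (7, 7⋅π)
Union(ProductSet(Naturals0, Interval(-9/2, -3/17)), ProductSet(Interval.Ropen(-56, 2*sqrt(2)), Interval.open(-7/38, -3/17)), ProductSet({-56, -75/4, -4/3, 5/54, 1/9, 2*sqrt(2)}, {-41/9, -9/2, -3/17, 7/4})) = Union(ProductSet({-56, -75/4, -4/3, 5/54, 1/9, 2*sqrt(2)}, {-41/9, -9/2, -3/17, 7/4}), ProductSet(Interval.Ropen(-56, 2*sqrt(2)), Interval.open(-7/38, -3/17)), ProductSet(Naturals0, Interval(-9/2, -3/17)))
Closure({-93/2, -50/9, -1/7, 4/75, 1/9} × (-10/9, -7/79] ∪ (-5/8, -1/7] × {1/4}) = ([-5/8, -1/7] × {1/4}) ∪ ({-93/2, -50/9, -1/7, 4/75, 1/9} × [-10/9, -7/79])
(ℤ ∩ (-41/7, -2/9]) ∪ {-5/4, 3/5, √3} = {-5, -4, …, -1} ∪ {-5/4, 3/5, √3}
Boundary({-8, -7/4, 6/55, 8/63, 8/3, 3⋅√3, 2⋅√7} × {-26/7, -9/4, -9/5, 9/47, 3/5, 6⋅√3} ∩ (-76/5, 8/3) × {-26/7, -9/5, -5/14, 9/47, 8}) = {-8, -7/4, 6/55, 8/63} × {-26/7, -9/5, 9/47}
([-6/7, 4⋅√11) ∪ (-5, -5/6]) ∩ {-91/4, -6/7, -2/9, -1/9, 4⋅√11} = {-6/7, -2/9, -1/9}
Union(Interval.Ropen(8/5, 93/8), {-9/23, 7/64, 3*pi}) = Union({-9/23, 7/64}, Interval.Ropen(8/5, 93/8))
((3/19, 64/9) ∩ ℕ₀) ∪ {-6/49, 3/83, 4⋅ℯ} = {-6/49, 3/83, 4⋅ℯ} ∪ {1, 2, …, 7}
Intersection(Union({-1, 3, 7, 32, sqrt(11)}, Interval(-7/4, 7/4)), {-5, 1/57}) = {1/57}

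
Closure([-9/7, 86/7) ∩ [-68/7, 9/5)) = [-9/7, 9/5]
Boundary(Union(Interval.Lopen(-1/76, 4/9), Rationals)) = Union(Interval(-oo, -1/76), Interval(4/9, oo))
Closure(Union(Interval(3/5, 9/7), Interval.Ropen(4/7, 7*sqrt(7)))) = Interval(4/7, 7*sqrt(7))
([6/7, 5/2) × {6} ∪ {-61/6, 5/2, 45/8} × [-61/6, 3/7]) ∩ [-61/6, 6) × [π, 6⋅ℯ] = [6/7, 5/2) × {6}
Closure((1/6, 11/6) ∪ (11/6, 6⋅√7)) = [1/6, 6⋅√7]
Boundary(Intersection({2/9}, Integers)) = EmptySet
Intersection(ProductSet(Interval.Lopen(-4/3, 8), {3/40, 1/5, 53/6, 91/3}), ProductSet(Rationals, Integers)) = EmptySet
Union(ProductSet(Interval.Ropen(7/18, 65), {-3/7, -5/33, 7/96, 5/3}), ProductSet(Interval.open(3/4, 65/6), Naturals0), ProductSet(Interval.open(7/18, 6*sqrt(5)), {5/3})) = Union(ProductSet(Interval.Ropen(7/18, 65), {-3/7, -5/33, 7/96, 5/3}), ProductSet(Interval.open(3/4, 65/6), Naturals0))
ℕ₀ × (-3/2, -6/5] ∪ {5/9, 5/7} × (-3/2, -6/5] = (ℕ₀ ∪ {5/9, 5/7}) × (-3/2, -6/5]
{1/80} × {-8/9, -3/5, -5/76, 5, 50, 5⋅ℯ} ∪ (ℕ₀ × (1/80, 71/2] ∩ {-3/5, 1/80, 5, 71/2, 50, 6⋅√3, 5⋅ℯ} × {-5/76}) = {1/80} × {-8/9, -3/5, -5/76, 5, 50, 5⋅ℯ}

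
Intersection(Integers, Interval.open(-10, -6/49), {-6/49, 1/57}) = EmptySet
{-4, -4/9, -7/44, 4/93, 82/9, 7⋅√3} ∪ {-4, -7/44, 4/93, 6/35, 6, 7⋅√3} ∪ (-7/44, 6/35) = {-4, -4/9, 6, 82/9, 7⋅√3} ∪ [-7/44, 6/35]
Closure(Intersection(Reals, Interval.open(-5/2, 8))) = Interval(-5/2, 8)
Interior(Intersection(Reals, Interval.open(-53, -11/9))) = Interval.open(-53, -11/9)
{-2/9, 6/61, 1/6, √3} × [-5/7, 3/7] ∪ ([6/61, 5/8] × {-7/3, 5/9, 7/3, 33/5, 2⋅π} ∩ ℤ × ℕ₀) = {-2/9, 6/61, 1/6, √3} × [-5/7, 3/7]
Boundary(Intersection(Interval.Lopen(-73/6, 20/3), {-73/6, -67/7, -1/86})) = {-67/7, -1/86}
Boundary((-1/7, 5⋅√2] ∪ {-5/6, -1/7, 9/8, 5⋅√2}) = {-5/6, -1/7, 5⋅√2}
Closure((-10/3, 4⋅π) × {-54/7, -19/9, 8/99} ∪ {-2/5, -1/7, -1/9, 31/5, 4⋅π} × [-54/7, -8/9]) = ([-10/3, 4⋅π] × {-54/7, -19/9, 8/99}) ∪ ({-2/5, -1/7, -1/9, 31/5, 4⋅π} × [-54/7, -8/9])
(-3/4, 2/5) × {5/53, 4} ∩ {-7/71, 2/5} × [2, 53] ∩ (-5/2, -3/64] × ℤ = {-7/71} × {4}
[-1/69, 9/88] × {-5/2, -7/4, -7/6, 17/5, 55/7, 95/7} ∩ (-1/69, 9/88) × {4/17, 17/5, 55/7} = (-1/69, 9/88) × {17/5, 55/7}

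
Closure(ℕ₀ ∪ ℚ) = ℝ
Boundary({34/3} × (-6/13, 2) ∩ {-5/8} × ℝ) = ∅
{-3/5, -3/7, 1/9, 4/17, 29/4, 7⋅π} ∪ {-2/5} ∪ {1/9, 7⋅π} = {-3/5, -3/7, -2/5, 1/9, 4/17, 29/4, 7⋅π}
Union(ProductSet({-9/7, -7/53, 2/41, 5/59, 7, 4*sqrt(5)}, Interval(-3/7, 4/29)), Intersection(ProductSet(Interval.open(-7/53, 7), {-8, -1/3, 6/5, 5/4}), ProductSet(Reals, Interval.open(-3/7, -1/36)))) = Union(ProductSet({-9/7, -7/53, 2/41, 5/59, 7, 4*sqrt(5)}, Interval(-3/7, 4/29)), ProductSet(Interval.open(-7/53, 7), {-1/3}))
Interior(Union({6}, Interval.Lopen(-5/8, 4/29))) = Interval.open(-5/8, 4/29)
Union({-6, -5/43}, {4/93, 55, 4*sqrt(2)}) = {-6, -5/43, 4/93, 55, 4*sqrt(2)}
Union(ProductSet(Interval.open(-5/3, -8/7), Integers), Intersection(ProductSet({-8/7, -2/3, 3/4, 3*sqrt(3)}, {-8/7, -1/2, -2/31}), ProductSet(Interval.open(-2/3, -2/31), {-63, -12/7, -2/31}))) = ProductSet(Interval.open(-5/3, -8/7), Integers)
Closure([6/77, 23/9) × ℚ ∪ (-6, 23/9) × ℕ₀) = ([-6, 23/9] × ℕ₀) ∪ ([6/77, 23/9] × ℝ)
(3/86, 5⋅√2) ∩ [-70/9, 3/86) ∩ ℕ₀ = ∅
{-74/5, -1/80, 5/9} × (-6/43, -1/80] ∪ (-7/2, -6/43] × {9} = ((-7/2, -6/43] × {9}) ∪ ({-74/5, -1/80, 5/9} × (-6/43, -1/80])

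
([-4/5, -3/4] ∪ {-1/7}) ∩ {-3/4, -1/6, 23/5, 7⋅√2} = {-3/4}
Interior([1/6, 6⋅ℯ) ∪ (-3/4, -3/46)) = (-3/4, -3/46) ∪ (1/6, 6⋅ℯ)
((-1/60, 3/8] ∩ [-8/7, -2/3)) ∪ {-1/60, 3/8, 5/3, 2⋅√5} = {-1/60, 3/8, 5/3, 2⋅√5}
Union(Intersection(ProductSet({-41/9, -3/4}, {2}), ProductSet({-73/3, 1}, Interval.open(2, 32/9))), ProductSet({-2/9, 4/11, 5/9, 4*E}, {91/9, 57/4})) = ProductSet({-2/9, 4/11, 5/9, 4*E}, {91/9, 57/4})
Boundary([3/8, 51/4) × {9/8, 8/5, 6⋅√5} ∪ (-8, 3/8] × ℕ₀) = ([-8, 3/8] × ℕ₀) ∪ ([3/8, 51/4] × {9/8, 8/5, 6⋅√5})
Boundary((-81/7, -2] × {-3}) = [-81/7, -2] × {-3}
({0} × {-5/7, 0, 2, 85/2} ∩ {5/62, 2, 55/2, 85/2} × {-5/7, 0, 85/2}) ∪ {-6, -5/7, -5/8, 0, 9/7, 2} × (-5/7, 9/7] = {-6, -5/7, -5/8, 0, 9/7, 2} × (-5/7, 9/7]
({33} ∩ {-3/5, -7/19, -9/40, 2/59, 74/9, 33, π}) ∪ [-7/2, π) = [-7/2, π) ∪ {33}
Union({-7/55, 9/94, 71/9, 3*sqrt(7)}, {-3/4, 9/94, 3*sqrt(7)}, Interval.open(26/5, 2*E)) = Union({-3/4, -7/55, 9/94, 71/9, 3*sqrt(7)}, Interval.open(26/5, 2*E))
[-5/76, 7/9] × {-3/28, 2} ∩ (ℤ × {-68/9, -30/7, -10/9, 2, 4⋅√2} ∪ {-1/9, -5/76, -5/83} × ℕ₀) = ({-5/76, -5/83} ∪ {0}) × {2}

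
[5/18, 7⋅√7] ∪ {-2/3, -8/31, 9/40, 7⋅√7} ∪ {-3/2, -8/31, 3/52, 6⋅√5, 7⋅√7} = {-3/2, -2/3, -8/31, 3/52, 9/40} ∪ [5/18, 7⋅√7]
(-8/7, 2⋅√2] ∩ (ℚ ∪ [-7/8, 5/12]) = [-7/8, 5/12] ∪ (ℚ ∩ (-8/7, 2⋅√2])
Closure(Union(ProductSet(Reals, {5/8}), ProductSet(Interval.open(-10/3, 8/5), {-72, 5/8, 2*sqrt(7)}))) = Union(ProductSet(Interval(-10/3, 8/5), {-72, 5/8, 2*sqrt(7)}), ProductSet(Reals, {5/8}))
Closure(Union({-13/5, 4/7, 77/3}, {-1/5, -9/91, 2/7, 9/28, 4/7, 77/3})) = {-13/5, -1/5, -9/91, 2/7, 9/28, 4/7, 77/3}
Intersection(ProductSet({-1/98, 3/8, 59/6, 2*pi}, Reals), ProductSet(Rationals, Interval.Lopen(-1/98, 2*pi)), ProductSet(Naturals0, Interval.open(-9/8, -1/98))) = EmptySet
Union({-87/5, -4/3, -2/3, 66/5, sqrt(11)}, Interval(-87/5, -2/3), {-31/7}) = Union({66/5, sqrt(11)}, Interval(-87/5, -2/3))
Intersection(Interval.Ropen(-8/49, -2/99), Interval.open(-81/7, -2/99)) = Interval.Ropen(-8/49, -2/99)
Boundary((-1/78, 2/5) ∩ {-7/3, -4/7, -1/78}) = ∅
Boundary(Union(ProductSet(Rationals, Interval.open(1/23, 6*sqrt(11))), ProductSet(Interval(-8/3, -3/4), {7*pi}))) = Union(ProductSet(Interval(-8/3, -3/4), {7*pi}), ProductSet(Reals, Interval(1/23, 6*sqrt(11))))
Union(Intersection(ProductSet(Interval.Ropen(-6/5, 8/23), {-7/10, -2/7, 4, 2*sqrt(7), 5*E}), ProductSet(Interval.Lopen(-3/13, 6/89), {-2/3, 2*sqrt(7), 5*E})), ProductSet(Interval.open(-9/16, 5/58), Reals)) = ProductSet(Interval.open(-9/16, 5/58), Reals)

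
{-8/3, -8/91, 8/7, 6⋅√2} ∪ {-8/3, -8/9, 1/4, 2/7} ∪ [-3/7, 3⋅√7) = {-8/3, -8/9, 6⋅√2} ∪ [-3/7, 3⋅√7)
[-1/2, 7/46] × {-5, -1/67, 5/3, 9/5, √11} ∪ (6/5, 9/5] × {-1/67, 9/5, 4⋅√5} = ([-1/2, 7/46] × {-5, -1/67, 5/3, 9/5, √11}) ∪ ((6/5, 9/5] × {-1/67, 9/5, 4⋅√5})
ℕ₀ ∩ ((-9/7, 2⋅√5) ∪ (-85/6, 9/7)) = {0, 1, …, 4}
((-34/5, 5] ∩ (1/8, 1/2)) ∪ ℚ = ℚ ∪ [1/8, 1/2]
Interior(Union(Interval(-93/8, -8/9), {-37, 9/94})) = Interval.open(-93/8, -8/9)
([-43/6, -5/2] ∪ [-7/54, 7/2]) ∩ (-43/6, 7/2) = (-43/6, -5/2] ∪ [-7/54, 7/2)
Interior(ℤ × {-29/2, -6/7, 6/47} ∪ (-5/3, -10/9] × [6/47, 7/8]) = (-5/3, -10/9) × (6/47, 7/8)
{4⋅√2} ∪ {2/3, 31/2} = {2/3, 31/2, 4⋅√2}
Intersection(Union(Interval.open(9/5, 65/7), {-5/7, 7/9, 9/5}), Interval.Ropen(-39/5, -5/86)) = {-5/7}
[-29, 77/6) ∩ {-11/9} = {-11/9}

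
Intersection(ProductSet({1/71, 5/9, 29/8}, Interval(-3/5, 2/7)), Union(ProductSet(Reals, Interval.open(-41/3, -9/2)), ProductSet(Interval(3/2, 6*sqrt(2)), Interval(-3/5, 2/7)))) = ProductSet({29/8}, Interval(-3/5, 2/7))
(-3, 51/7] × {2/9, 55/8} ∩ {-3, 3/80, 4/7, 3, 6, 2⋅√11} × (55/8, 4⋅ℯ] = ∅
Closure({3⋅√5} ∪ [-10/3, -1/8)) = [-10/3, -1/8] ∪ {3⋅√5}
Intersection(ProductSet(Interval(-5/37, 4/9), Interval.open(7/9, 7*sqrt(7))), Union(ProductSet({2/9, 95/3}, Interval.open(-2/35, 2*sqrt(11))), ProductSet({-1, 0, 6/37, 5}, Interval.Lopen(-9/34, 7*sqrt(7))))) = Union(ProductSet({2/9}, Interval.open(7/9, 2*sqrt(11))), ProductSet({0, 6/37}, Interval.open(7/9, 7*sqrt(7))))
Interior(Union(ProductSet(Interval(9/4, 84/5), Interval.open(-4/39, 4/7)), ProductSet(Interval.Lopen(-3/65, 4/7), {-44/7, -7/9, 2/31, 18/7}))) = ProductSet(Interval.open(9/4, 84/5), Interval.open(-4/39, 4/7))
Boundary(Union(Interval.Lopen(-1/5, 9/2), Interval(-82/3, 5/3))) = {-82/3, 9/2}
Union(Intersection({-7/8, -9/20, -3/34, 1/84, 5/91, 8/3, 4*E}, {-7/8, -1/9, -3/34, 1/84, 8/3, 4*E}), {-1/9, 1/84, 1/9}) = {-7/8, -1/9, -3/34, 1/84, 1/9, 8/3, 4*E}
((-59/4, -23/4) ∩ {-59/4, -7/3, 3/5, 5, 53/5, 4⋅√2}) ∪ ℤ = ℤ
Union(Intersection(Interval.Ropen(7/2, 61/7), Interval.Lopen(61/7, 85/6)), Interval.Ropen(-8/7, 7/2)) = Interval.Ropen(-8/7, 7/2)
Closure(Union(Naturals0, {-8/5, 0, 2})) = Union({-8/5}, Naturals0)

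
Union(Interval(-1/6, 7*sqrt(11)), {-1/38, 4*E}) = Interval(-1/6, 7*sqrt(11))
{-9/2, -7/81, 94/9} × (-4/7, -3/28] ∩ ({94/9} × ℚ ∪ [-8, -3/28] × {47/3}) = {94/9} × (ℚ ∩ (-4/7, -3/28])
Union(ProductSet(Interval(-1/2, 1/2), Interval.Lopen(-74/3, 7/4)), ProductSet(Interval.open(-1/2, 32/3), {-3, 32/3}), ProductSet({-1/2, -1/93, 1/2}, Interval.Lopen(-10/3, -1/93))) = Union(ProductSet(Interval(-1/2, 1/2), Interval.Lopen(-74/3, 7/4)), ProductSet(Interval.open(-1/2, 32/3), {-3, 32/3}))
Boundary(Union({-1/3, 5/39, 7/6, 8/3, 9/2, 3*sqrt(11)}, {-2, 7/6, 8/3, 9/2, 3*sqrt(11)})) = {-2, -1/3, 5/39, 7/6, 8/3, 9/2, 3*sqrt(11)}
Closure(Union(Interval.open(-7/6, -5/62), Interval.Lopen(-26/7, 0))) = Interval(-26/7, 0)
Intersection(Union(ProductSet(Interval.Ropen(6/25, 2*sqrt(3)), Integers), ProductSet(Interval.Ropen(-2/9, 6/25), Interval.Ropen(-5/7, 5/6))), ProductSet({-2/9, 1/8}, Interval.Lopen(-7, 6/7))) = ProductSet({-2/9, 1/8}, Interval.Ropen(-5/7, 5/6))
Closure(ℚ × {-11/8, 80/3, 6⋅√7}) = ℝ × {-11/8, 80/3, 6⋅√7}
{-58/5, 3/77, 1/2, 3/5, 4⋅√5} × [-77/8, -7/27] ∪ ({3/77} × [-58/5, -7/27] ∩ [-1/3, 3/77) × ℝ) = {-58/5, 3/77, 1/2, 3/5, 4⋅√5} × [-77/8, -7/27]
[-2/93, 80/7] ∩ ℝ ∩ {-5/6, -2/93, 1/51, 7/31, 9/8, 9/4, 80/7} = {-2/93, 1/51, 7/31, 9/8, 9/4, 80/7}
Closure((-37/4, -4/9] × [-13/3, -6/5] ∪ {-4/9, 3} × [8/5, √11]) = ({-4/9, 3} × [8/5, √11]) ∪ ([-37/4, -4/9] × [-13/3, -6/5])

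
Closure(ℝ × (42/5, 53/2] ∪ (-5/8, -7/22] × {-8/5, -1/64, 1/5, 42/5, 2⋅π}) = (ℝ × [42/5, 53/2]) ∪ ([-5/8, -7/22] × {-8/5, -1/64, 1/5, 42/5, 2⋅π})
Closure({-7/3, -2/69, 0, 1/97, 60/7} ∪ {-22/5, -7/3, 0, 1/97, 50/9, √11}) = {-22/5, -7/3, -2/69, 0, 1/97, 50/9, 60/7, √11}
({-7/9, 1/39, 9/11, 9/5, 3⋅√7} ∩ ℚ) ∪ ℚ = ℚ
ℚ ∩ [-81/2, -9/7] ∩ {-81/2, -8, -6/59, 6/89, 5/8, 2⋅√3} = {-81/2, -8}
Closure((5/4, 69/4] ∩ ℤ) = {2, 3, …, 17}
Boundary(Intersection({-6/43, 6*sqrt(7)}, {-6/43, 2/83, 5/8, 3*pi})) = {-6/43}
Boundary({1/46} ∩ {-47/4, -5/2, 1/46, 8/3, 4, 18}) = {1/46}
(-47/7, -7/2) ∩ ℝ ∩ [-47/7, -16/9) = (-47/7, -7/2)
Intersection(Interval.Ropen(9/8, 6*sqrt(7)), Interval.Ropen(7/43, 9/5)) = Interval.Ropen(9/8, 9/5)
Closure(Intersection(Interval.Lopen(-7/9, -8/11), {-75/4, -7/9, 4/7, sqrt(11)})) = EmptySet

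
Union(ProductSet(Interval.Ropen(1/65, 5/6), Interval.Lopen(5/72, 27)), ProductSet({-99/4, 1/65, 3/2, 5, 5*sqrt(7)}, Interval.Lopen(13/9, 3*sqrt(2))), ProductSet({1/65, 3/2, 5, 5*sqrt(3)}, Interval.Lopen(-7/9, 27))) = Union(ProductSet({1/65, 3/2, 5, 5*sqrt(3)}, Interval.Lopen(-7/9, 27)), ProductSet({-99/4, 1/65, 3/2, 5, 5*sqrt(7)}, Interval.Lopen(13/9, 3*sqrt(2))), ProductSet(Interval.Ropen(1/65, 5/6), Interval.Lopen(5/72, 27)))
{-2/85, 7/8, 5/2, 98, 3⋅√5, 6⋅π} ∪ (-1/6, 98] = (-1/6, 98]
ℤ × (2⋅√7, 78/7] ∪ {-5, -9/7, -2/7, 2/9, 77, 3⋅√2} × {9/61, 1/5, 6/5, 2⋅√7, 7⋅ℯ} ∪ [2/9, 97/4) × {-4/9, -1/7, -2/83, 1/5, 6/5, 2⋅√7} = (ℤ × (2⋅√7, 78/7]) ∪ ([2/9, 97/4) × {-4/9, -1/7, -2/83, 1/5, 6/5, 2⋅√7}) ∪ ({-5, -9/7, -2/7, 2/9, 77, 3⋅√2} × {9/61, 1/5, 6/5, 2⋅√7, 7⋅ℯ})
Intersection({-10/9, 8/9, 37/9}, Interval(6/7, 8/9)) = {8/9}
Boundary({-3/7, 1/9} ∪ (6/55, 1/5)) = {-3/7, 6/55, 1/5}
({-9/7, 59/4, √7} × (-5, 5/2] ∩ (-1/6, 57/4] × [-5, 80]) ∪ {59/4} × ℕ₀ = ({59/4} × ℕ₀) ∪ ({√7} × (-5, 5/2])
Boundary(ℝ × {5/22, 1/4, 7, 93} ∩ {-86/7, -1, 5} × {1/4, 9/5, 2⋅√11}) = {-86/7, -1, 5} × {1/4}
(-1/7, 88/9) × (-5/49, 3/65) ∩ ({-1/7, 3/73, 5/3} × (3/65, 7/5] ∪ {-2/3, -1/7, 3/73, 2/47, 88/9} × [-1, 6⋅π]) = {3/73, 2/47} × (-5/49, 3/65)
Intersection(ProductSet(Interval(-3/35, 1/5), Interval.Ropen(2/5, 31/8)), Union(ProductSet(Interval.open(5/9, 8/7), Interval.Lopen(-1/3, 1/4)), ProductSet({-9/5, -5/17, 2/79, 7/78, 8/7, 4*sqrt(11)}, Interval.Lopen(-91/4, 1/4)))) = EmptySet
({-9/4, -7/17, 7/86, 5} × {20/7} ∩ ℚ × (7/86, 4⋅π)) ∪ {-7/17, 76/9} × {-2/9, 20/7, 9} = ({-7/17, 76/9} × {-2/9, 20/7, 9}) ∪ ({-9/4, -7/17, 7/86, 5} × {20/7})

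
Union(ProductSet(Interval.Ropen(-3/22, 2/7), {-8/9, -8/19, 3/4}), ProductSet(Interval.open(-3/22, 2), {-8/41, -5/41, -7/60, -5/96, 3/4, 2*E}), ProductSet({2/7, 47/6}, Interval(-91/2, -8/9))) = Union(ProductSet({2/7, 47/6}, Interval(-91/2, -8/9)), ProductSet(Interval.Ropen(-3/22, 2/7), {-8/9, -8/19, 3/4}), ProductSet(Interval.open(-3/22, 2), {-8/41, -5/41, -7/60, -5/96, 3/4, 2*E}))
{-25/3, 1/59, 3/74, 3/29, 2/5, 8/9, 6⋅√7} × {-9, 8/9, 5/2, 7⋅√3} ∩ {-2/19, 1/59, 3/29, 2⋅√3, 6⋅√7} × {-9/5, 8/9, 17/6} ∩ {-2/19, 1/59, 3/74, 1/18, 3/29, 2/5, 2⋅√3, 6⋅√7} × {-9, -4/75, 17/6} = ∅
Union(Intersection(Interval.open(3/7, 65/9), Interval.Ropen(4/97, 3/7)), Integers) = Integers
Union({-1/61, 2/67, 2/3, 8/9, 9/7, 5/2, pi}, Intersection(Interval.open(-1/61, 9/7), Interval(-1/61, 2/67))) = Union({2/3, 8/9, 9/7, 5/2, pi}, Interval(-1/61, 2/67))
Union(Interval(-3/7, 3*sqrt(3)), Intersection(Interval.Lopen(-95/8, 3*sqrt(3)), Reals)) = Interval.Lopen(-95/8, 3*sqrt(3))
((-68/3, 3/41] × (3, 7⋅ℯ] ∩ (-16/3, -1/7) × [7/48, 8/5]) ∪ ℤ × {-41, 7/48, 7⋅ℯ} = ℤ × {-41, 7/48, 7⋅ℯ}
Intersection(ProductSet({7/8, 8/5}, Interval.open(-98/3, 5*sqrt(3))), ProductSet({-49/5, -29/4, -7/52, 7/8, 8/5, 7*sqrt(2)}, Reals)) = ProductSet({7/8, 8/5}, Interval.open(-98/3, 5*sqrt(3)))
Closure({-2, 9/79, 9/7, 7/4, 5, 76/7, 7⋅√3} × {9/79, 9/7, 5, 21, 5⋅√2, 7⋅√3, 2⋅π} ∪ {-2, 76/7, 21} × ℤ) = ({-2, 76/7, 21} × ℤ) ∪ ({-2, 9/79, 9/7, 7/4, 5, 76/7, 7⋅√3} × {9/79, 9/7, 5, 21, 5⋅√2, 7⋅√3, 2⋅π})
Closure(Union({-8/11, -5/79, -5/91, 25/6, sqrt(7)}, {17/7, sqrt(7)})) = {-8/11, -5/79, -5/91, 17/7, 25/6, sqrt(7)}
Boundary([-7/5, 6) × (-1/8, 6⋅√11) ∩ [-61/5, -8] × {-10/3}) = ∅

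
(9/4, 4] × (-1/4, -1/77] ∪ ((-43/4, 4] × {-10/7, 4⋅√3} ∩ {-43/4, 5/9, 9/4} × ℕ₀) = (9/4, 4] × (-1/4, -1/77]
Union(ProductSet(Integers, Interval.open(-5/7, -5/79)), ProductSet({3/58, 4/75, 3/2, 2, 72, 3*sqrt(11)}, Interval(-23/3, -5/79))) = Union(ProductSet({3/58, 4/75, 3/2, 2, 72, 3*sqrt(11)}, Interval(-23/3, -5/79)), ProductSet(Integers, Interval.open(-5/7, -5/79)))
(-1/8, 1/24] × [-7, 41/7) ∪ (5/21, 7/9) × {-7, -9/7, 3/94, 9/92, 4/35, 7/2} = ((-1/8, 1/24] × [-7, 41/7)) ∪ ((5/21, 7/9) × {-7, -9/7, 3/94, 9/92, 4/35, 7/2})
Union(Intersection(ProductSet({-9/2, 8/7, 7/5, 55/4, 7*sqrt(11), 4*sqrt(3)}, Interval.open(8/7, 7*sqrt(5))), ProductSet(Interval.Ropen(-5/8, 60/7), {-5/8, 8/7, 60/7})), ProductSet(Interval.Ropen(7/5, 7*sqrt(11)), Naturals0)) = Union(ProductSet({8/7, 7/5, 4*sqrt(3)}, {60/7}), ProductSet(Interval.Ropen(7/5, 7*sqrt(11)), Naturals0))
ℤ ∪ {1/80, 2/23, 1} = ℤ ∪ {1/80, 2/23}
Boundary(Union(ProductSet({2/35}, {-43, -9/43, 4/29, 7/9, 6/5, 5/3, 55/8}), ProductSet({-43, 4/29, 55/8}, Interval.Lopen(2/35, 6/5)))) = Union(ProductSet({2/35}, {-43, -9/43, 4/29, 7/9, 6/5, 5/3, 55/8}), ProductSet({-43, 4/29, 55/8}, Interval(2/35, 6/5)))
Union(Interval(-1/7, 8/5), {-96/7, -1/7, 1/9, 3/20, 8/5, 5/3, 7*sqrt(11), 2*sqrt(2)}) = Union({-96/7, 5/3, 7*sqrt(11), 2*sqrt(2)}, Interval(-1/7, 8/5))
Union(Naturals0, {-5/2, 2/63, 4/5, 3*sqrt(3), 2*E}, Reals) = Reals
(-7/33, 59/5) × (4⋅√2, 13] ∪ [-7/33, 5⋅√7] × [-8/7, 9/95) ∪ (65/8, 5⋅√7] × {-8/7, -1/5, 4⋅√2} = ((-7/33, 59/5) × (4⋅√2, 13]) ∪ ([-7/33, 5⋅√7] × [-8/7, 9/95)) ∪ ((65/8, 5⋅√7] × {-8/7, -1/5, 4⋅√2})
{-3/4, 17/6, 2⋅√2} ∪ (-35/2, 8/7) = (-35/2, 8/7) ∪ {17/6, 2⋅√2}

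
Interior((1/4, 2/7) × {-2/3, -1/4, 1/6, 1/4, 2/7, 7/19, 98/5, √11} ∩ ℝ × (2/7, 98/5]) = ∅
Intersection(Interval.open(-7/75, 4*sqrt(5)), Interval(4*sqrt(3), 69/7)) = Interval.Ropen(4*sqrt(3), 4*sqrt(5))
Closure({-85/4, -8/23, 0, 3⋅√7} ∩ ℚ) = {-85/4, -8/23, 0}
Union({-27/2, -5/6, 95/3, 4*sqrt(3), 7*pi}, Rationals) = Union({4*sqrt(3), 7*pi}, Rationals)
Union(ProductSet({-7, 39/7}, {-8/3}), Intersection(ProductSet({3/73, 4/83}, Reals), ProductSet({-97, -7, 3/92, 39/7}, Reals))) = ProductSet({-7, 39/7}, {-8/3})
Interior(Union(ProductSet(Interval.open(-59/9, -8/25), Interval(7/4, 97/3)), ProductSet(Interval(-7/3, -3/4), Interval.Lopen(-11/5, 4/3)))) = Union(ProductSet(Interval.open(-59/9, -8/25), Interval.open(7/4, 97/3)), ProductSet(Interval.open(-7/3, -3/4), Interval.open(-11/5, 4/3)))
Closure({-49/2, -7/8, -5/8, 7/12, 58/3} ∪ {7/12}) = {-49/2, -7/8, -5/8, 7/12, 58/3}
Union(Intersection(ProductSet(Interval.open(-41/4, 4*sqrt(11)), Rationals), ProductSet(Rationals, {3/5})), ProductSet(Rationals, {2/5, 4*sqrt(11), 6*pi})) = Union(ProductSet(Intersection(Interval.open(-41/4, 4*sqrt(11)), Rationals), {3/5}), ProductSet(Rationals, {2/5, 4*sqrt(11), 6*pi}))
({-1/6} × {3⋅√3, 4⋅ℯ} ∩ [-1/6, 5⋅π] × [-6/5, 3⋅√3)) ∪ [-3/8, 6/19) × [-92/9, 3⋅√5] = [-3/8, 6/19) × [-92/9, 3⋅√5]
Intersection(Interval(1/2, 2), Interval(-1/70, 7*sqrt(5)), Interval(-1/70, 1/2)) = {1/2}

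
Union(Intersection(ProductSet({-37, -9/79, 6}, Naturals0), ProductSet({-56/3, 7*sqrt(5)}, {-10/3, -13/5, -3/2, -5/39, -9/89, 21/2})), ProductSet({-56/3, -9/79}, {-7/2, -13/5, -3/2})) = ProductSet({-56/3, -9/79}, {-7/2, -13/5, -3/2})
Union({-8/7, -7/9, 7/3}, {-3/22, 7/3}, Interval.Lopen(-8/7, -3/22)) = Union({7/3}, Interval(-8/7, -3/22))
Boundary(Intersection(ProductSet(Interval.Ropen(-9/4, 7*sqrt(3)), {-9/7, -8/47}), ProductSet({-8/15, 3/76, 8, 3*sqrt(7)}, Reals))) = ProductSet({-8/15, 3/76, 8, 3*sqrt(7)}, {-9/7, -8/47})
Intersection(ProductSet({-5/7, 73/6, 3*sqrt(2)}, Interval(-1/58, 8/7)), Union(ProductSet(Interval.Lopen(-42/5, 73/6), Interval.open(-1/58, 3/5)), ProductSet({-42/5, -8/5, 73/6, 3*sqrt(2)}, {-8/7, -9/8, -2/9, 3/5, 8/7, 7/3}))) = Union(ProductSet({73/6, 3*sqrt(2)}, {3/5, 8/7}), ProductSet({-5/7, 73/6, 3*sqrt(2)}, Interval.open(-1/58, 3/5)))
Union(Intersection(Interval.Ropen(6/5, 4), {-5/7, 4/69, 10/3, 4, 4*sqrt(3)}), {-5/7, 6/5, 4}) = {-5/7, 6/5, 10/3, 4}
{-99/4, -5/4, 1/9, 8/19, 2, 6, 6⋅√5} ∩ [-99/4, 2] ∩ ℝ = {-99/4, -5/4, 1/9, 8/19, 2}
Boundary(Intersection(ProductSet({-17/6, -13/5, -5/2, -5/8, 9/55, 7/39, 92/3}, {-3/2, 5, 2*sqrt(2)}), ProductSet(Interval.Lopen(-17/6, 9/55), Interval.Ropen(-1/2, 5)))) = ProductSet({-13/5, -5/2, -5/8, 9/55}, {2*sqrt(2)})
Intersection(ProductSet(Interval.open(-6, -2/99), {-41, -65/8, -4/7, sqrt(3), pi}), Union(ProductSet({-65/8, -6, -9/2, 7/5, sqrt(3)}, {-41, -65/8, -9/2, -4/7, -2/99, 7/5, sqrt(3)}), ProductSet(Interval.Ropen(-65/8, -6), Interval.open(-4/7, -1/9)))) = ProductSet({-9/2}, {-41, -65/8, -4/7, sqrt(3)})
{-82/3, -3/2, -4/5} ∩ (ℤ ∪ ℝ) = {-82/3, -3/2, -4/5}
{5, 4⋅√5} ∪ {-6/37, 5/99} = {-6/37, 5/99, 5, 4⋅√5}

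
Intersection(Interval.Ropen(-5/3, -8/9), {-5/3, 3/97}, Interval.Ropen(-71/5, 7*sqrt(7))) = {-5/3}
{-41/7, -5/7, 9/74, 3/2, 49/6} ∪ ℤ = ℤ ∪ {-41/7, -5/7, 9/74, 3/2, 49/6}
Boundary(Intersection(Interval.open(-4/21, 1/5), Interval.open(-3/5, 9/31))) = {-4/21, 1/5}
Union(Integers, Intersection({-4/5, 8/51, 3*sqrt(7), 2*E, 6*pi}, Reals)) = Union({-4/5, 8/51, 3*sqrt(7), 2*E, 6*pi}, Integers)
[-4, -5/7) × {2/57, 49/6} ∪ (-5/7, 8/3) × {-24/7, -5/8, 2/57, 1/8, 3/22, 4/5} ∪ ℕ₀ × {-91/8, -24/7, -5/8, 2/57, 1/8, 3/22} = ([-4, -5/7) × {2/57, 49/6}) ∪ (ℕ₀ × {-91/8, -24/7, -5/8, 2/57, 1/8, 3/22}) ∪ ((-5/7, 8/3) × {-24/7, -5/8, 2/57, 1/8, 3/22, 4/5})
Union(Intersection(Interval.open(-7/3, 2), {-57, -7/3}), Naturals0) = Naturals0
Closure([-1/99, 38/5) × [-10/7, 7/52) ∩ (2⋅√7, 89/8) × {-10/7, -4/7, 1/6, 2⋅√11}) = [2⋅√7, 38/5] × {-10/7, -4/7}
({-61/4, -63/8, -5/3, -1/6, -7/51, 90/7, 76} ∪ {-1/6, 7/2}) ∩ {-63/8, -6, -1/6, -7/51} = {-63/8, -1/6, -7/51}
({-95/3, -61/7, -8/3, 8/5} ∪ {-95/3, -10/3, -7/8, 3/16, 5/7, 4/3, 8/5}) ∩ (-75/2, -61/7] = {-95/3, -61/7}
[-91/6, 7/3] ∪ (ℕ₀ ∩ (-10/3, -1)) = [-91/6, 7/3]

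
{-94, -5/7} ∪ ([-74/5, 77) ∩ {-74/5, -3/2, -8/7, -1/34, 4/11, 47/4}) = {-94, -74/5, -3/2, -8/7, -5/7, -1/34, 4/11, 47/4}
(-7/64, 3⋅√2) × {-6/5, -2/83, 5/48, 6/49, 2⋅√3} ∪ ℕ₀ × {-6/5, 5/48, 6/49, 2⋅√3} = (ℕ₀ × {-6/5, 5/48, 6/49, 2⋅√3}) ∪ ((-7/64, 3⋅√2) × {-6/5, -2/83, 5/48, 6/49, 2⋅√3})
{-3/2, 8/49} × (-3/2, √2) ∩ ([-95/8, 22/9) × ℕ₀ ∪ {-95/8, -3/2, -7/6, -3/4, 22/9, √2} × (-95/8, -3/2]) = {-3/2, 8/49} × {0, 1}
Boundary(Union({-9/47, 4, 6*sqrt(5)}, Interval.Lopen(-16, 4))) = {-16, 4, 6*sqrt(5)}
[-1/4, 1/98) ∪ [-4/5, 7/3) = [-4/5, 7/3)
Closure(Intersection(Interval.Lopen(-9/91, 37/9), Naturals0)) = Range(0, 5, 1)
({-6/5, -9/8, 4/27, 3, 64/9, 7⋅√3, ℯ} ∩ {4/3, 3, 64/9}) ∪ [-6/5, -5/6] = [-6/5, -5/6] ∪ {3, 64/9}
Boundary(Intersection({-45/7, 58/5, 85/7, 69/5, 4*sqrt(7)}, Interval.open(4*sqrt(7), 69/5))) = {58/5, 85/7}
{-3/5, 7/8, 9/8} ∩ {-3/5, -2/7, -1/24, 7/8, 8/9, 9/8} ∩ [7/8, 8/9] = {7/8}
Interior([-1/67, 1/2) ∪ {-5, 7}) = (-1/67, 1/2)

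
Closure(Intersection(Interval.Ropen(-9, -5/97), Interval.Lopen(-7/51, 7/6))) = Interval(-7/51, -5/97)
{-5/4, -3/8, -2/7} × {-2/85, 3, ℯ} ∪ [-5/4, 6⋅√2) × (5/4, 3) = ({-5/4, -3/8, -2/7} × {-2/85, 3, ℯ}) ∪ ([-5/4, 6⋅√2) × (5/4, 3))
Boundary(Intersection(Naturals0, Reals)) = Naturals0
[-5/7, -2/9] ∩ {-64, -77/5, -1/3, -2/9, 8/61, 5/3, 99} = {-1/3, -2/9}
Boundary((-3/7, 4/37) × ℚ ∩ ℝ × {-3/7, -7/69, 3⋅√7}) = [-3/7, 4/37] × {-3/7, -7/69}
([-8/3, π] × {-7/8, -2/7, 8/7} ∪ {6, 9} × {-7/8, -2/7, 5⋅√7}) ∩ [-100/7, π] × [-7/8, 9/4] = [-8/3, π] × {-7/8, -2/7, 8/7}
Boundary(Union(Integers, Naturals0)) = Integers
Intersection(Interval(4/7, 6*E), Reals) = Interval(4/7, 6*E)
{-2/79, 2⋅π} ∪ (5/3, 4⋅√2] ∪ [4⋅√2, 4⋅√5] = {-2/79} ∪ (5/3, 4⋅√5]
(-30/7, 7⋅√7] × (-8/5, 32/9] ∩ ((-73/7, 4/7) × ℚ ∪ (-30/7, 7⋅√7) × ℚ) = (-30/7, 7⋅√7) × (ℚ ∩ (-8/5, 32/9])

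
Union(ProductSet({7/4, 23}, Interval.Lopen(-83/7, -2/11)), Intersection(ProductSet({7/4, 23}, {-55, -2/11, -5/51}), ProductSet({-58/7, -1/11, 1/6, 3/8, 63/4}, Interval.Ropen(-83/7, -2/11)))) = ProductSet({7/4, 23}, Interval.Lopen(-83/7, -2/11))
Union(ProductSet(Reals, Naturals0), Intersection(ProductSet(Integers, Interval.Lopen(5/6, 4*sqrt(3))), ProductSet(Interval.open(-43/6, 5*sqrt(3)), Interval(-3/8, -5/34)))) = ProductSet(Reals, Naturals0)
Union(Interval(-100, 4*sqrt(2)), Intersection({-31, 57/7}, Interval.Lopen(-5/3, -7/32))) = Interval(-100, 4*sqrt(2))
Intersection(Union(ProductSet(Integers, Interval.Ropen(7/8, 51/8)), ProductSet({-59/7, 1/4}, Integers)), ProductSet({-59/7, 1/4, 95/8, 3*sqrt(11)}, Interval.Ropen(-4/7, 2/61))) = ProductSet({-59/7, 1/4}, Range(0, 1, 1))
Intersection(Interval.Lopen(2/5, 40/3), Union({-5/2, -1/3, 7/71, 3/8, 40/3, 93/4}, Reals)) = Interval.Lopen(2/5, 40/3)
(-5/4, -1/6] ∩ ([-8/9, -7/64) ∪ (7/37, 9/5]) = [-8/9, -1/6]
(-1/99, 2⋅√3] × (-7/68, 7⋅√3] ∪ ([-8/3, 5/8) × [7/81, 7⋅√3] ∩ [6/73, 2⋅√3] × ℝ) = (-1/99, 2⋅√3] × (-7/68, 7⋅√3]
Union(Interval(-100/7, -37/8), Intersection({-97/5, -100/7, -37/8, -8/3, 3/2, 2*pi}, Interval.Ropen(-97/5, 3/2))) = Union({-97/5, -8/3}, Interval(-100/7, -37/8))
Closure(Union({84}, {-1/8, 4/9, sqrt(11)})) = {-1/8, 4/9, 84, sqrt(11)}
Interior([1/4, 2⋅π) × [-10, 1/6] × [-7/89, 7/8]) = (1/4, 2⋅π) × (-10, 1/6) × (-7/89, 7/8)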